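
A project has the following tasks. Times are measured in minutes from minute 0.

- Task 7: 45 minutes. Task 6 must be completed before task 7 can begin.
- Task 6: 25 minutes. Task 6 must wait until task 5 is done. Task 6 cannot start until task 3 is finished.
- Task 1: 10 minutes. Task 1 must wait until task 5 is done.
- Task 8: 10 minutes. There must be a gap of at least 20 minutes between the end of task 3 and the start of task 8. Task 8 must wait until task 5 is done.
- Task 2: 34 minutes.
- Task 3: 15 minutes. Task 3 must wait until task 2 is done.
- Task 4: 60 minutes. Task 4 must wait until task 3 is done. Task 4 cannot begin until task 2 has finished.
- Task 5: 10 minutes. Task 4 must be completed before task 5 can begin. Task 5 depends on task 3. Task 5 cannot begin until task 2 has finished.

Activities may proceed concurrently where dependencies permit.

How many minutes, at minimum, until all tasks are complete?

189

Task 2 can start immediately at minute 0; it finishes at minute 34.
After task 2 (finishes minute 34), task 3 can start at minute 34 and finishes at minute 49.
Task 4 needs all of task 3 (finishes minute 49); task 2 (finishes minute 34). That puts its earliest start at minute 49; it finishes at 49 + 60 = minute 109.
Task 5 cannot start until task 4 (finishes minute 109); task 3 (finishes minute 49); task 2 (finishes minute 34). The controlling bound is minute 109, so task 5 finishes at 109 + 10 = minute 119.
For task 8: task 3 (finishes minute 49, plus 20-minute gap → minute 69); task 5 (finishes minute 119). Taking the maximum gives a start of minute 119, and it finishes at 119 + 10 = minute 129.
For task 6: task 5 (finishes minute 119); task 3 (finishes minute 49). Taking the maximum gives a start of minute 119, and it finishes at 119 + 25 = minute 144.
Task 7 cannot begin until task 6 (finishes minute 144). It runs from minute 144 to 144 + 45 = minute 189.
Task 1 waits on task 5 (finishes minute 119), so it starts at minute 119 and finishes at 119 + 10 = minute 129.
All tasks are finished once the last one completes. Finish times: Task 1 at 129, Task 2 at 34, Task 3 at 49, Task 4 at 109, Task 5 at 119, Task 6 at 144, Task 7 at 189, Task 8 at 129. The latest is minute 189.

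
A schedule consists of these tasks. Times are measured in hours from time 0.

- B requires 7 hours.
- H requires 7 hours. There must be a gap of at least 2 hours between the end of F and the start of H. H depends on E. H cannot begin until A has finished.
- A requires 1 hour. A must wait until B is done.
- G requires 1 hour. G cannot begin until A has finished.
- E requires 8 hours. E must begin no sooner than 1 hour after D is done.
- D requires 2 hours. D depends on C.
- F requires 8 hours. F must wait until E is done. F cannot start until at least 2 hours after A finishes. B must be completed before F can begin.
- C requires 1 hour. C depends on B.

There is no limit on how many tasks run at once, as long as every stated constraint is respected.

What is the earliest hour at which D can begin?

B has no prerequisites, so it starts at hour 0 and finishes at hour 7.
C cannot begin until B (finishes hour 7). It runs from hour 7 to 7 + 1 = hour 8.
D waits on C (finishes hour 8), so the earliest it can start is hour 8.

8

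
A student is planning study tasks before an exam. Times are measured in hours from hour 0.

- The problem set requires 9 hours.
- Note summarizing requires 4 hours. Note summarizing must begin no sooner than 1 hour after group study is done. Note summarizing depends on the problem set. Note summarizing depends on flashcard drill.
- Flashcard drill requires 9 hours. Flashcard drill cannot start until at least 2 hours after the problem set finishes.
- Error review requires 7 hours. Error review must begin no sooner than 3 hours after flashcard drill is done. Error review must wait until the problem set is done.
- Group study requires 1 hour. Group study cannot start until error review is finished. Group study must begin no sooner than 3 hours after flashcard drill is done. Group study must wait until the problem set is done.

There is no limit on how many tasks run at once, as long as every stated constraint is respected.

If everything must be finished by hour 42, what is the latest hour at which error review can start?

Note summarizing has no dependents, so it just needs to finish by hour 42. Starting by 42 − 4 = hour 38 achieves that.
Group study must finish before note summarizing (must start by hour 38, minus 1-hour gap → hour 37). With a 1-hour duration, group study must start by 37 − 1 = hour 36.
Error review must finish before group study (must start by hour 36). With a 7-hour duration, error review must start by 36 − 7 = hour 29.

29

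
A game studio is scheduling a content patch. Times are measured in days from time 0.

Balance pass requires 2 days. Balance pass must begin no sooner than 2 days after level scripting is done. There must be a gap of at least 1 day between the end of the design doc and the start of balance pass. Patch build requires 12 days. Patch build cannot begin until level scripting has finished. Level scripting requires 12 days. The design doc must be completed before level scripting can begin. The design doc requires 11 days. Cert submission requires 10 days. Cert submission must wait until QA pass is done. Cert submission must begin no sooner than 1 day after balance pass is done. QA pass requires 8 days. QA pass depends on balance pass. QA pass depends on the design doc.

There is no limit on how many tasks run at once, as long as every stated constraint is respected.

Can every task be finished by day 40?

The design doc has no prerequisites, so it starts at day 0 and finishes at day 11.
After the design doc (finishes day 11), level scripting can start at day 11 and finishes at day 23.
Patch build cannot begin until level scripting (finishes day 23). It runs from day 23 to 23 + 12 = day 35.
Balance pass needs all of level scripting (finishes day 23, plus 2-day gap → day 25); the design doc (finishes day 11, plus 1-day gap → day 12). That puts its earliest start at day 25; it finishes at 25 + 2 = day 27.
QA pass has to wait for balance pass (finishes day 27); the design doc (finishes day 11). The latest of these is day 27, so QA pass runs day 27 to 27 + 8 = day 35.
Cert submission has to wait for QA pass (finishes day 35); balance pass (finishes day 27, plus 1-day gap → day 28). The latest of these is day 35, so cert submission runs day 35 to 35 + 10 = day 45.
The earliest everything can be done is day 45, which is after the deadline of 40, so it is not possible.

No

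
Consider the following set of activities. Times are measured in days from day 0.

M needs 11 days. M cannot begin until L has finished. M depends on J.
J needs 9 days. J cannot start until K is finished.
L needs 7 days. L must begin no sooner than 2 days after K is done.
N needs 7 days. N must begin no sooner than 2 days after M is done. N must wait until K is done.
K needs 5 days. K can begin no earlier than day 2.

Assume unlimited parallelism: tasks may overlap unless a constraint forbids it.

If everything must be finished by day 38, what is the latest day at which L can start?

N must finish by day 38; it takes 7 days, so it must start by 38 − 7 = day 31.
M has to be done before N (must start by day 31, minus 2-day gap → day 29). That means finishing by day 29, i.e. starting by 29 − 11 = day 18.
L must finish before M (must start by day 18). With a 7-day duration, L must start by 18 − 7 = day 11.

11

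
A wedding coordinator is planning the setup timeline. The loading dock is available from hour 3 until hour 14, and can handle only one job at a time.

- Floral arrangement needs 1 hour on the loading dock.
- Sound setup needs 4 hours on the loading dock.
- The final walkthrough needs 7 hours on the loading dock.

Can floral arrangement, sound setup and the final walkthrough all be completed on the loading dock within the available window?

The loading dock window is 14 − 3 = 11 hours.
Running back to back, the jobs need 1 + 4 + 7 = 12 hours on the loading dock.
Since 12 > 11, they cannot all fit.

No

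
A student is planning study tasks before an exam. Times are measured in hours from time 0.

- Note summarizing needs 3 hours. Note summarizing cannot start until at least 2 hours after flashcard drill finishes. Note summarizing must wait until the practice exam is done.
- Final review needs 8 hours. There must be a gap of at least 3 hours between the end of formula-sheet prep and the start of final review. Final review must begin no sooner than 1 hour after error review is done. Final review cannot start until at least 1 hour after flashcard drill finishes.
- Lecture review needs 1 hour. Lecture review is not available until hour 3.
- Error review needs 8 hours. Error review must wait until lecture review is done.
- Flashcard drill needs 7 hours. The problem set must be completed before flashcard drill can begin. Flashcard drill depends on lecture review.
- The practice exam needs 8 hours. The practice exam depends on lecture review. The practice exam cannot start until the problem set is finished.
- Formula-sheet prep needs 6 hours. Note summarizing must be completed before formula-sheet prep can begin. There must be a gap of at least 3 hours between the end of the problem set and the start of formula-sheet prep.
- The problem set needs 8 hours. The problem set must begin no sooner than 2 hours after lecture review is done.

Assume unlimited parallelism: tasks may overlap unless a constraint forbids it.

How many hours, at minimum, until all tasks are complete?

Lecture review cannot begin until its own release at hour 3. It runs from hour 3 to 3 + 1 = hour 4.
Error review cannot begin until lecture review (finishes hour 4). It runs from hour 4 to 4 + 8 = hour 12.
The problem set cannot begin until lecture review (finishes hour 4, plus 2-hour gap → hour 6). It runs from hour 6 to 6 + 8 = hour 14.
The practice exam cannot start until lecture review (finishes hour 4); the problem set (finishes hour 14). The controlling bound is hour 14, so the practice exam finishes at 14 + 8 = hour 22.
Flashcard drill has to wait for the problem set (finishes hour 14); lecture review (finishes hour 4). The latest of these is hour 14, so flashcard drill runs hour 14 to 14 + 7 = hour 21.
Note summarizing has to wait for flashcard drill (finishes hour 21, plus 2-hour gap → hour 23); the practice exam (finishes hour 22). The latest of these is hour 23, so note summarizing runs hour 23 to 23 + 3 = hour 26.
Formula-sheet prep cannot start until note summarizing (finishes hour 26); the problem set (finishes hour 14, plus 3-hour gap → hour 17). The controlling bound is hour 26, so formula-sheet prep finishes at 26 + 6 = hour 32.
Final review needs all of formula-sheet prep (finishes hour 32, plus 3-hour gap → hour 35); error review (finishes hour 12, plus 1-hour gap → hour 13); flashcard drill (finishes hour 21, plus 1-hour gap → hour 22). That puts its earliest start at hour 35; it finishes at 35 + 8 = hour 43.
All tasks are finished once the last one completes. Finish times: Lecture review at 4, The problem set at 14, Flashcard drill at 21, The practice exam at 22, Error review at 12, Note summarizing at 26, Formula-sheet prep at 32, Final review at 43. The latest is hour 43.

43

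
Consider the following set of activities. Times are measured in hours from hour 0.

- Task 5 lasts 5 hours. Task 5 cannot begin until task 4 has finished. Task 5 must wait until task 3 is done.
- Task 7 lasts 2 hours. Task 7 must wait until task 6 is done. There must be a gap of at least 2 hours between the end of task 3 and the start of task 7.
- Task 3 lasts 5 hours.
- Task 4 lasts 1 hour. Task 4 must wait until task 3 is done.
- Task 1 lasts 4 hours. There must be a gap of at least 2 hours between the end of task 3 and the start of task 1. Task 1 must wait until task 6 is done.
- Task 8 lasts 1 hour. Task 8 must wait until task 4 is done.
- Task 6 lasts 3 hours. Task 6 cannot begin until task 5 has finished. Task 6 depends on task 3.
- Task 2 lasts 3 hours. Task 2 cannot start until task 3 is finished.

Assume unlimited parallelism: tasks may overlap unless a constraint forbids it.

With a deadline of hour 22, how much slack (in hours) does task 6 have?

4

Nothing blocks task 3, so it runs from hour 0 to hour 5.
After task 3 (finishes hour 5), task 4 can start at hour 5 and finishes at hour 6.
For task 5: task 4 (finishes hour 6); task 3 (finishes hour 5). Taking the maximum gives a start of hour 6, and it finishes at 6 + 5 = hour 11.
For task 6: task 5 (finishes hour 11); task 3 (finishes hour 5). Taking the maximum gives a start of hour 11, and it finishes at 11 + 3 = hour 14.

Working backward from the deadline:
Task 1 has no dependents, so it just needs to finish by hour 22. Starting by 22 − 4 = hour 18 achieves that.
Task 7 must finish by hour 22; it takes 2 hours, so it must start by 22 − 2 = hour 20.
Task 6 must finish in time for task 1 (must start by hour 18); task 7 (must start by hour 20). The tightest is hour 18, so task 6 must start by 18 − 3 = hour 15.
So task 6 can start as early as hour 11 and as late as hour 15, giving 15 − 11 = 4 hours of slack.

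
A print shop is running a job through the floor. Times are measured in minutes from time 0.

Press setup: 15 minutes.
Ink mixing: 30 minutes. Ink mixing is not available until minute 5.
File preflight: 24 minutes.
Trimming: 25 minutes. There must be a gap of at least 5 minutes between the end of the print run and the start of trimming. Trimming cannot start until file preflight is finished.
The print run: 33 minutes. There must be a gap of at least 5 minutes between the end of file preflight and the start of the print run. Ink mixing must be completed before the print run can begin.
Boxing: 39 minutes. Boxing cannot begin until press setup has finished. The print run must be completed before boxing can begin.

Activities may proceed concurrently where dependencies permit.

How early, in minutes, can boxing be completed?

107

Nothing blocks press setup, so it runs from minute 0 to minute 15.
Ink mixing cannot begin until its own release at minute 5. It runs from minute 5 to 5 + 30 = minute 35.
Nothing blocks file preflight, so it runs from minute 0 to minute 24.
The print run cannot start until file preflight (finishes minute 24, plus 5-minute gap → minute 29); ink mixing (finishes minute 35). The controlling bound is minute 35, so the print run finishes at 35 + 33 = minute 68.
Boxing has to wait for press setup (finishes minute 15); the print run (finishes minute 68). The latest of these is minute 68, so boxing runs minute 68 to 68 + 39 = minute 107.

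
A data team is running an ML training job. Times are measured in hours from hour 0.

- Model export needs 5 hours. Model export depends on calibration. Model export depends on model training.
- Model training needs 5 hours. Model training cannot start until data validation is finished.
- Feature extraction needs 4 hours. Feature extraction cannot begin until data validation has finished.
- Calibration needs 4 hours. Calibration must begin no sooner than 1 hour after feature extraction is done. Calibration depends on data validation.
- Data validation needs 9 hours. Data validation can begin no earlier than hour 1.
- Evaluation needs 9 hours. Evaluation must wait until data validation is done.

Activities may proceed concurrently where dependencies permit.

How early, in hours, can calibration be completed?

Data validation cannot begin until its own release at hour 1. It runs from hour 1 to 1 + 9 = hour 10.
Feature extraction cannot begin until data validation (finishes hour 10). It runs from hour 10 to 10 + 4 = hour 14.
Calibration cannot start until feature extraction (finishes hour 14, plus 1-hour gap → hour 15); data validation (finishes hour 10). The controlling bound is hour 15, so calibration finishes at 15 + 4 = hour 19.

19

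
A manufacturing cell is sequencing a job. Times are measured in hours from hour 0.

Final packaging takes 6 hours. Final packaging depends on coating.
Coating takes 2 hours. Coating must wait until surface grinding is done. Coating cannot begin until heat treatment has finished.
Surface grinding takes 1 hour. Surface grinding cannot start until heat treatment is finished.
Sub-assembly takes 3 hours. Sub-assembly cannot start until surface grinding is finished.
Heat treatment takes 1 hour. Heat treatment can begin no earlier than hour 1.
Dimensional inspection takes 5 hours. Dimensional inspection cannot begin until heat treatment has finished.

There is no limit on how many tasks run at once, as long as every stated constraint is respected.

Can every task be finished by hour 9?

After its own release at hour 1, heat treatment can start at hour 1 and finishes at hour 2.
Dimensional inspection cannot begin until heat treatment (finishes hour 2). It runs from hour 2 to 2 + 5 = hour 7.
Surface grinding cannot begin until heat treatment (finishes hour 2). It runs from hour 2 to 2 + 1 = hour 3.
After surface grinding (finishes hour 3), sub-assembly can start at hour 3 and finishes at hour 6.
For coating: surface grinding (finishes hour 3); heat treatment (finishes hour 2). Taking the maximum gives a start of hour 3, and it finishes at 3 + 2 = hour 5.
Final packaging cannot begin until coating (finishes hour 5). It runs from hour 5 to 5 + 6 = hour 11.
The earliest everything can be done is hour 11, which is after the deadline of 9, so it is not possible.

No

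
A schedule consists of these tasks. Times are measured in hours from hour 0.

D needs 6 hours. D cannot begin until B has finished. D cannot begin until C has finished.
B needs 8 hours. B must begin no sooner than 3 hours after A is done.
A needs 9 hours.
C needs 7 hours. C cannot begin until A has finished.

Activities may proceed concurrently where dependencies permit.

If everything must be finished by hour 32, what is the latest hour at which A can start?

6

To finish by hour 32, D (duration 6) must start no later than hour 26.
B has to be done before D (must start by hour 26). That means finishing by hour 26, i.e. starting by 26 − 8 = hour 18.
C has to be done before D (must start by hour 26). That means finishing by hour 26, i.e. starting by 26 − 7 = hour 19.
For A: B (must start by hour 18, minus 3-hour gap → hour 15); C (must start by hour 19). The most restrictive is hour 15; with a 9-hour duration, A must start by hour 6.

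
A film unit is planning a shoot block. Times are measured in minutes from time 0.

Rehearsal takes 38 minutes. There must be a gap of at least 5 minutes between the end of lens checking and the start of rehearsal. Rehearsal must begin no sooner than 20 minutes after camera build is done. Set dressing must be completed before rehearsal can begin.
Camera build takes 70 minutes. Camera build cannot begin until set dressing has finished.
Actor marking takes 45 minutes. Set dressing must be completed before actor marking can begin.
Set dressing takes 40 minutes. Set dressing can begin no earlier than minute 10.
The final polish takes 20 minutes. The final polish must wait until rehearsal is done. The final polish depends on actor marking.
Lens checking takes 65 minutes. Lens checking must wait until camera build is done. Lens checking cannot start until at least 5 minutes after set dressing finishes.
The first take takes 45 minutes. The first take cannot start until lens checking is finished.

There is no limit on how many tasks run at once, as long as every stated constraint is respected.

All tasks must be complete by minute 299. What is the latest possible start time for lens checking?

171

The final polish must finish by minute 299; it takes 20 minutes, so it must start by 299 − 20 = minute 279.
Since the final polish (must start by minute 279) depends on it, rehearsal must finish by minute 279. Backing off its 38-minute duration gives a latest start of minute 241.
The first take must finish by minute 299; it takes 45 minutes, so it must start by 299 − 45 = minute 254.
For lens checking: rehearsal (must start by minute 241, minus 5-minute gap → minute 236); the first take (must start by minute 254). The most restrictive is minute 236; with a 65-minute duration, lens checking must start by minute 171.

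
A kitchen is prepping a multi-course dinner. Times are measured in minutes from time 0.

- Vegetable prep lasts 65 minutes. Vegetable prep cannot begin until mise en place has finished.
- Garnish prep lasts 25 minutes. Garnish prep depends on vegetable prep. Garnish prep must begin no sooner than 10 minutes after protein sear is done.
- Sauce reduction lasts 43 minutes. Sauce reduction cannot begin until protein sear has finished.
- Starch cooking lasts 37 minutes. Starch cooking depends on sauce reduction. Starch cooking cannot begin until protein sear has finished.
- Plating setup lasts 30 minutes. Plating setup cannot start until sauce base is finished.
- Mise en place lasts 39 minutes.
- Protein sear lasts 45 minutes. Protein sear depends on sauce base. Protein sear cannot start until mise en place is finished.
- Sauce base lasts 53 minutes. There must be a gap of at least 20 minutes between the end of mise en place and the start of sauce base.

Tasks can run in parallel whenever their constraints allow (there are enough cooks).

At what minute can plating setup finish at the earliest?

142

Mise en place can start immediately at minute 0; it finishes at minute 39.
After mise en place (finishes minute 39, plus 20-minute gap → minute 59), sauce base can start at minute 59 and finishes at minute 112.
After sauce base (finishes minute 112), plating setup can start at minute 112 and finishes at minute 142.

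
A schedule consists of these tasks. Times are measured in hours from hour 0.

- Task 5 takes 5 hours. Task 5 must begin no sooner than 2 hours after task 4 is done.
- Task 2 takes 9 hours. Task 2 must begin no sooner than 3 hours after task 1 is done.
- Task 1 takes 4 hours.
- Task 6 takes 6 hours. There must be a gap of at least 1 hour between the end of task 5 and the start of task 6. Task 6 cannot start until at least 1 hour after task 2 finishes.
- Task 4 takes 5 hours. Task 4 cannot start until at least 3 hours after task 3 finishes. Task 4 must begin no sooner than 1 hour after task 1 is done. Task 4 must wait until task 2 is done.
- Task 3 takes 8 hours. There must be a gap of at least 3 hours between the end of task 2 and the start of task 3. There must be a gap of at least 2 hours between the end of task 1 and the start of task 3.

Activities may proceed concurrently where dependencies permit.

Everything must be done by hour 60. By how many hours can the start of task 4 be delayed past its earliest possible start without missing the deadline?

Task 1 can start immediately at hour 0; it finishes at hour 4.
Task 2 cannot begin until task 1 (finishes hour 4, plus 3-hour gap → hour 7). It runs from hour 7 to 7 + 9 = hour 16.
Task 3 cannot start until task 2 (finishes hour 16, plus 3-hour gap → hour 19); task 1 (finishes hour 4, plus 2-hour gap → hour 6). The controlling bound is hour 19, so task 3 finishes at 19 + 8 = hour 27.
Task 4 cannot start until task 3 (finishes hour 27, plus 3-hour gap → hour 30); task 1 (finishes hour 4, plus 1-hour gap → hour 5); task 2 (finishes hour 16). The controlling bound is hour 30, so task 4 finishes at 30 + 5 = hour 35.

Working backward from the deadline:
Task 6 has no dependents, so it just needs to finish by hour 60. Starting by 60 − 6 = hour 54 achieves that.
Since task 6 (must start by hour 54, minus 1-hour gap → hour 53) depends on it, task 5 must finish by hour 53. Backing off its 5-hour duration gives a latest start of hour 48.
Task 4 has to be done before task 5 (must start by hour 48, minus 2-hour gap → hour 46). That means finishing by hour 46, i.e. starting by 46 − 5 = hour 41.
So task 4 can start as early as hour 30 and as late as hour 41, giving 41 − 30 = 11 hours of slack.

11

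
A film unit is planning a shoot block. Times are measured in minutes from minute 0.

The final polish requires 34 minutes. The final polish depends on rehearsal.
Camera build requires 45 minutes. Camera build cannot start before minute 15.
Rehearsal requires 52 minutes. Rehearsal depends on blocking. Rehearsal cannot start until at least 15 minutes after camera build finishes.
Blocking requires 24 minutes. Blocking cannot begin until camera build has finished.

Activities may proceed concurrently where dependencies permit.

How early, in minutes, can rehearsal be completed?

Camera build waits on its own release at minute 15, so it starts at minute 15 and finishes at 15 + 45 = minute 60.
After camera build (finishes minute 60), blocking can start at minute 60 and finishes at minute 84.
Rehearsal has to wait for blocking (finishes minute 84); camera build (finishes minute 60, plus 15-minute gap → minute 75). The latest of these is minute 84, so rehearsal runs minute 84 to 84 + 52 = minute 136.

136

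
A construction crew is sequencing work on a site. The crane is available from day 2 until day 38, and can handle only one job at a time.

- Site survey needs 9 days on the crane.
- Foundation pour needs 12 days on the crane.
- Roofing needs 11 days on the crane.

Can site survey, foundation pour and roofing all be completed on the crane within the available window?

The crane window is 38 − 2 = 36 days.
Running back to back, the jobs need 9 + 12 + 11 = 32 days on the crane.
Since 32 ≤ 36, they fit within the window.

Yes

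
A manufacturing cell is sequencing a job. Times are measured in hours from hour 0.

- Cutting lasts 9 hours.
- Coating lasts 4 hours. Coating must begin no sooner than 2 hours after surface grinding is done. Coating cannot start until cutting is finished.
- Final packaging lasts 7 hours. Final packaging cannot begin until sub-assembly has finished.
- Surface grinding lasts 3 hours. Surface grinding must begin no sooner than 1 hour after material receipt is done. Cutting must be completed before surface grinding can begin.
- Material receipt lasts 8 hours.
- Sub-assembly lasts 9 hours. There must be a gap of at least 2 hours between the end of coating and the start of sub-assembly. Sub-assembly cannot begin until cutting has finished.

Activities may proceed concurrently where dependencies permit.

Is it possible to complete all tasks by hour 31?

Cutting can start immediately at hour 0; it finishes at hour 9.
Material receipt can start immediately at hour 0; it finishes at hour 8.
For surface grinding: material receipt (finishes hour 8, plus 1-hour gap → hour 9); cutting (finishes hour 9). Taking the maximum gives a start of hour 9, and it finishes at 9 + 3 = hour 12.
For coating: surface grinding (finishes hour 12, plus 2-hour gap → hour 14); cutting (finishes hour 9). Taking the maximum gives a start of hour 14, and it finishes at 14 + 4 = hour 18.
Sub-assembly cannot start until coating (finishes hour 18, plus 2-hour gap → hour 20); cutting (finishes hour 9). The controlling bound is hour 20, so sub-assembly finishes at 20 + 9 = hour 29.
Final packaging cannot begin until sub-assembly (finishes hour 29). It runs from hour 29 to 29 + 7 = hour 36.
The earliest everything can be done is hour 36, which is after the deadline of 31, so it is not possible.

No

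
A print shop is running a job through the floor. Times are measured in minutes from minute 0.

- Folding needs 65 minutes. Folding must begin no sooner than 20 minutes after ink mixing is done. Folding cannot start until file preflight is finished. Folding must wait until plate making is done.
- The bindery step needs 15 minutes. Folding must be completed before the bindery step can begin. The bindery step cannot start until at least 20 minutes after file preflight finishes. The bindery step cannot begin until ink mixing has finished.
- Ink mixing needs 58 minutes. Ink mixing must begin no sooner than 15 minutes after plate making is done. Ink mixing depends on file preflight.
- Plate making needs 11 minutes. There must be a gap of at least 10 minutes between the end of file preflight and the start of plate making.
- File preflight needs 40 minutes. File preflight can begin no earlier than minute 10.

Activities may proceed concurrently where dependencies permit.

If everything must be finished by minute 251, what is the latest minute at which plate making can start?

To finish by minute 251, the bindery step (duration 15) must start no later than minute 236.
Since the bindery step (must start by minute 236) depends on it, folding must finish by minute 236. Backing off its 65-minute duration gives a latest start of minute 171.
For ink mixing: folding (must start by minute 171, minus 20-minute gap → minute 151); the bindery step (must start by minute 236). The most restrictive is minute 151; with a 58-minute duration, ink mixing must start by minute 93.
Plate making has several dependents: ink mixing (must start by minute 93, minus 15-minute gap → minute 78); folding (must start by minute 171). The earliest of those limits is minute 78, so plate making must start by 78 − 11 = minute 67.

67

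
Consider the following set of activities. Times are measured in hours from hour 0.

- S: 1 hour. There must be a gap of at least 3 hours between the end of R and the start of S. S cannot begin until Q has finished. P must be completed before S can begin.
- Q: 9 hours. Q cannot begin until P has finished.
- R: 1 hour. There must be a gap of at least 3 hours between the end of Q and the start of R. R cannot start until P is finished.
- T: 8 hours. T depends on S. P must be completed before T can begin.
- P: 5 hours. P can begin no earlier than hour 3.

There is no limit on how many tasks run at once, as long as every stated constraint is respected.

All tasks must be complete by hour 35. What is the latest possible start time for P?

To finish by hour 35, T (duration 8) must start no later than hour 27.
S feeds into T (must start by hour 27); so S must finish by hour 27 and therefore start by hour 26.
R feeds into S (must start by hour 26, minus 3-hour gap → hour 23); so R must finish by hour 23 and therefore start by hour 22.
For Q: R (must start by hour 22, minus 3-hour gap → hour 19); S (must start by hour 26). The most restrictive is hour 19; with a 9-hour duration, Q must start by hour 10.
P has several dependents: Q (must start by hour 10); R (must start by hour 22); S (must start by hour 26); T (must start by hour 27). The earliest of those limits is hour 10, so P must start by 10 − 5 = hour 5.

5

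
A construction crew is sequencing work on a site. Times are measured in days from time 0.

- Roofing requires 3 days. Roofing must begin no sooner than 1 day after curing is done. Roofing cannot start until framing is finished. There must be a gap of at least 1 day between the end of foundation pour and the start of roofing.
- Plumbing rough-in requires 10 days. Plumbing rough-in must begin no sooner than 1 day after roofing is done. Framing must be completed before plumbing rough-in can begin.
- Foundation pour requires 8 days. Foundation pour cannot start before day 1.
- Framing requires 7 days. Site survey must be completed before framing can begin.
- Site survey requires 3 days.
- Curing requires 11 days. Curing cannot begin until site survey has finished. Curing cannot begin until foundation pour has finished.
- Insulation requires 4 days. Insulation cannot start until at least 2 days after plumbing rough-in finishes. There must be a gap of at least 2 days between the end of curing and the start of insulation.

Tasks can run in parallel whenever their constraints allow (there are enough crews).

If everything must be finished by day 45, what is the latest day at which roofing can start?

25

To finish by day 45, insulation (duration 4) must start no later than day 41.
Plumbing rough-in has to be done before insulation (must start by day 41, minus 2-day gap → day 39). That means finishing by day 39, i.e. starting by 39 − 10 = day 29.
Roofing feeds into plumbing rough-in (must start by day 29, minus 1-day gap → day 28); so roofing must finish by day 28 and therefore start by day 25.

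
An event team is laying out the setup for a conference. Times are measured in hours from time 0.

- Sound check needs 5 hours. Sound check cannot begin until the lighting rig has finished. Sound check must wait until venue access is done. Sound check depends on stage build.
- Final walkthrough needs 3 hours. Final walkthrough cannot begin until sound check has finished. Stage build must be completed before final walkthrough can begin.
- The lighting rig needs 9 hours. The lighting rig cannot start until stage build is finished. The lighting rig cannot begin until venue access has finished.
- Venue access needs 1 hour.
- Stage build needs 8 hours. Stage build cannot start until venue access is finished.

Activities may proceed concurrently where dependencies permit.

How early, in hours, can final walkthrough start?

23

Venue access can start immediately at hour 0; it finishes at hour 1.
Stage build cannot begin until venue access (finishes hour 1). It runs from hour 1 to 1 + 8 = hour 9.
The lighting rig cannot start until stage build (finishes hour 9); venue access (finishes hour 1). The controlling bound is hour 9, so the lighting rig finishes at 9 + 9 = hour 18.
Sound check needs all of the lighting rig (finishes hour 18); venue access (finishes hour 1); stage build (finishes hour 9). That puts its earliest start at hour 18; it finishes at 18 + 5 = hour 23.
Final walkthrough waits on sound check (finishes hour 23); stage build (finishes hour 9). The latest of these is hour 23, which is the earliest final walkthrough can start.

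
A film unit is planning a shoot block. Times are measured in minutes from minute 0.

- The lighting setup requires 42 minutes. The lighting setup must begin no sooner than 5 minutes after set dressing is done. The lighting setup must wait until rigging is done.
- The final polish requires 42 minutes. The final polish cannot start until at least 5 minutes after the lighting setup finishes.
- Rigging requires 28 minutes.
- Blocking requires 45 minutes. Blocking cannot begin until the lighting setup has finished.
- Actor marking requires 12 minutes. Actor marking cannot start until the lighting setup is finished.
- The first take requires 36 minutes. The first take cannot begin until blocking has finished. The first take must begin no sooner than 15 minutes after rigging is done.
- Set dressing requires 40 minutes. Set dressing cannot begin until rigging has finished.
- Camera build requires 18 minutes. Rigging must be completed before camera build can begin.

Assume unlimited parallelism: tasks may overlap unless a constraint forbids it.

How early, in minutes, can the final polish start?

Rigging can start immediately at minute 0; it finishes at minute 28.
Set dressing cannot begin until rigging (finishes minute 28). It runs from minute 28 to 28 + 40 = minute 68.
For the lighting setup: set dressing (finishes minute 68, plus 5-minute gap → minute 73); rigging (finishes minute 28). Taking the maximum gives a start of minute 73, and it finishes at 73 + 42 = minute 115.
The final polish waits on the lighting setup (finishes minute 115, plus 5-minute gap → minute 120), so the earliest it can start is minute 120.

120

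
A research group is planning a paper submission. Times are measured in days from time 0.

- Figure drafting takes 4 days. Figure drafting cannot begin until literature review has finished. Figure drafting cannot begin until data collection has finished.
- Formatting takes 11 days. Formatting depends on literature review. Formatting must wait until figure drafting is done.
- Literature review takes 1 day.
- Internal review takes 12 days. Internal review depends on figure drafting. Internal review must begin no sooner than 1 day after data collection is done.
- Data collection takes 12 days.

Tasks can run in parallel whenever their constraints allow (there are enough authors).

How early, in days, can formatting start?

Data collection has no prerequisites, so it starts at day 0 and finishes at day 12.
Literature review can start immediately at day 0; it finishes at day 1.
Figure drafting has to wait for literature review (finishes day 1); data collection (finishes day 12). The latest of these is day 12, so figure drafting runs day 12 to 12 + 4 = day 16.
Formatting waits on literature review (finishes day 1); figure drafting (finishes day 16). The latest of these is day 16, which is the earliest formatting can start.

16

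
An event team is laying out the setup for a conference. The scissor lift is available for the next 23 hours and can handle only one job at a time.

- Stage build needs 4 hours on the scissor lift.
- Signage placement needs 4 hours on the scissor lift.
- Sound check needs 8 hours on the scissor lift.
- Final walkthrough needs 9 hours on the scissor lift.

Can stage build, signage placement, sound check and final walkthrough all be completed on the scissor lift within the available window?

No

Running back to back, the jobs need 4 + 4 + 8 + 9 = 25 hours on the scissor lift.
Since 25 > 23, they cannot all fit.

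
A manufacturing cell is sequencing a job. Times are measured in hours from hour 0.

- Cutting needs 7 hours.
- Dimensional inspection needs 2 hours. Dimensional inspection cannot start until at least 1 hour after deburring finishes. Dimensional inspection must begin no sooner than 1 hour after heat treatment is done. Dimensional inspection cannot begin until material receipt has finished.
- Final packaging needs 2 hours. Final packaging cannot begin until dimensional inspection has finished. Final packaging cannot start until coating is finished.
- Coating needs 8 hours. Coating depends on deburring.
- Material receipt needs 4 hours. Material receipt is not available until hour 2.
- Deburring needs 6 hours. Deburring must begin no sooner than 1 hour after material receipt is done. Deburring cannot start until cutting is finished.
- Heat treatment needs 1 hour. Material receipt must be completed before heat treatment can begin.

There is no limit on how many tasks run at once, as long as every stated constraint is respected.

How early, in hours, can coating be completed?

Cutting can start immediately at hour 0; it finishes at hour 7.
Material receipt waits on its own release at hour 2, so it starts at hour 2 and finishes at 2 + 4 = hour 6.
For deburring: material receipt (finishes hour 6, plus 1-hour gap → hour 7); cutting (finishes hour 7). Taking the maximum gives a start of hour 7, and it finishes at 7 + 6 = hour 13.
After deburring (finishes hour 13), coating can start at hour 13 and finishes at hour 21.

21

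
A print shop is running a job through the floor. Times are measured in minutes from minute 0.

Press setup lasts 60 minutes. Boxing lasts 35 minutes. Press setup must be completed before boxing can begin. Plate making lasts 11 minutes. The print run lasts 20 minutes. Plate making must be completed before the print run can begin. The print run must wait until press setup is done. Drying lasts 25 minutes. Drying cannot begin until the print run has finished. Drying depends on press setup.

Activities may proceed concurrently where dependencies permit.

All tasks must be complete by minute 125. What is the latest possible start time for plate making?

Drying has no dependents, so it just needs to finish by minute 125. Starting by 125 − 25 = minute 100 achieves that.
Since drying (must start by minute 100) depends on it, the print run must finish by minute 100. Backing off its 20-minute duration gives a latest start of minute 80.
Plate making must finish before the print run (must start by minute 80). With an 11-minute duration, plate making must start by 80 − 11 = minute 69.

69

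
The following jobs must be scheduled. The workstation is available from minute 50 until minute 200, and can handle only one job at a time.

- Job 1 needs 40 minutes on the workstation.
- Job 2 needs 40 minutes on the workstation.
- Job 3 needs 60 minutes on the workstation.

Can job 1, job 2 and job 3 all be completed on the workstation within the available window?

The workstation window is 200 − 50 = 150 minutes.
Running back to back, the jobs need 40 + 40 + 60 = 140 minutes on the workstation.
Since 140 ≤ 150, they fit within the window.

Yes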